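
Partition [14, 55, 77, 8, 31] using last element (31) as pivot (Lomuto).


Pivot: 31
  14 <= 31: advance i (no swap)
  8 <= 31: swap -> [14, 8, 77, 55, 31]
Place pivot at 2: [14, 8, 31, 55, 77]

Partitioned: [14, 8, 31, 55, 77]


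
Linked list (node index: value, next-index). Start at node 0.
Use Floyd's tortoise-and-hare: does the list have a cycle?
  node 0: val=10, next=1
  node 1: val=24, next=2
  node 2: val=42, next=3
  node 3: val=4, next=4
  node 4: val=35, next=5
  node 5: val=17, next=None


Floyd's tortoise (slow, +1) and hare (fast, +2):
  init: slow=0, fast=0
  step 1: slow=1, fast=2
  step 2: slow=2, fast=4
  step 3: fast 4->5->None, no cycle

Cycle: no


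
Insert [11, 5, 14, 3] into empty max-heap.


Insert 11: [11]
Insert 5: [11, 5]
Insert 14: [14, 5, 11]
Insert 3: [14, 5, 11, 3]

Final heap: [14, 5, 11, 3]


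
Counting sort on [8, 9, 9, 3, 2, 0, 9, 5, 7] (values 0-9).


Input: [8, 9, 9, 3, 2, 0, 9, 5, 7]
Counts: [1, 0, 1, 1, 0, 1, 0, 1, 1, 3]

Sorted: [0, 2, 3, 5, 7, 8, 9, 9, 9]


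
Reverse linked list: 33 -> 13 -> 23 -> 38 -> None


Step 1: curr=33, set curr.next=prev(None) | reversed so far: 33
Step 2: curr=13, set curr.next=prev(33) | reversed so far: 13 -> 33
Step 3: curr=23, set curr.next=prev(13) | reversed so far: 23 -> 13 -> 33
Step 4: curr=38, set curr.next=prev(23) | reversed so far: 38 -> 23 -> 13 -> 33

38 -> 23 -> 13 -> 33 -> None


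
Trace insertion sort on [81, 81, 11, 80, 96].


Initial: [81, 81, 11, 80, 96]
Insert 81: [81, 81, 11, 80, 96]
Insert 11: [11, 81, 81, 80, 96]
Insert 80: [11, 80, 81, 81, 96]
Insert 96: [11, 80, 81, 81, 96]

Sorted: [11, 80, 81, 81, 96]


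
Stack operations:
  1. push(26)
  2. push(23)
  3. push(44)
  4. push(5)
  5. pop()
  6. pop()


push(26) -> [26]
push(23) -> [26, 23]
push(44) -> [26, 23, 44]
push(5) -> [26, 23, 44, 5]
pop()->5, [26, 23, 44]
pop()->44, [26, 23]

Final stack: [26, 23]


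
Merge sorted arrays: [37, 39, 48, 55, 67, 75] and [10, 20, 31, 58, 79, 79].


Take 10 from B
Take 20 from B
Take 31 from B
Take 37 from A
Take 39 from A
Take 48 from A
Take 55 from A
Take 58 from B
Take 67 from A
Take 75 from A

Merged: [10, 20, 31, 37, 39, 48, 55, 58, 67, 75, 79, 79]


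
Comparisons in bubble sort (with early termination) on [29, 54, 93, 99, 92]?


Algorithm: bubble sort (with early termination)
Input: [29, 54, 93, 99, 92]
Sorted: [29, 54, 92, 93, 99]

9


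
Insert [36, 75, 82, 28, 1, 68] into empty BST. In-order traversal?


Insert 36: root
Insert 75: R from 36
Insert 82: R from 36 -> R from 75
Insert 28: L from 36
Insert 1: L from 36 -> L from 28
Insert 68: R from 36 -> L from 75

In-order: [1, 28, 36, 68, 75, 82]


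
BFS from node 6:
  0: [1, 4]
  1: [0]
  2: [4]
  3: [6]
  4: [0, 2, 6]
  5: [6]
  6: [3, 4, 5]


Visit 6, enqueue [3, 4, 5]
Visit 3, enqueue []
Visit 4, enqueue [0, 2]
Visit 5, enqueue []
Visit 0, enqueue [1]
Visit 2, enqueue []
Visit 1, enqueue []

BFS order: [6, 3, 4, 5, 0, 2, 1]


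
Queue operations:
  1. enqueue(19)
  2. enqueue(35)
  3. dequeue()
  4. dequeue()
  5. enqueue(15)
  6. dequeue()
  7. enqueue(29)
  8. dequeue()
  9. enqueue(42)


enqueue(19) -> [19]
enqueue(35) -> [19, 35]
dequeue()->19, [35]
dequeue()->35, []
enqueue(15) -> [15]
dequeue()->15, []
enqueue(29) -> [29]
dequeue()->29, []
enqueue(42) -> [42]

Final queue: [42]


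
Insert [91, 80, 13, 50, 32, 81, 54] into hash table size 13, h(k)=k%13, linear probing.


Insert 91: h=0 -> slot 0
Insert 80: h=2 -> slot 2
Insert 13: h=0, 1 probes -> slot 1
Insert 50: h=11 -> slot 11
Insert 32: h=6 -> slot 6
Insert 81: h=3 -> slot 3
Insert 54: h=2, 2 probes -> slot 4

Table: [91, 13, 80, 81, 54, None, 32, None, None, None, None, 50, None]


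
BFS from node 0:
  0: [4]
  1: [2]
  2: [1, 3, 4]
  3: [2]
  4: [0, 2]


Visit 0, enqueue [4]
Visit 4, enqueue [2]
Visit 2, enqueue [1, 3]
Visit 1, enqueue []
Visit 3, enqueue []

BFS order: [0, 4, 2, 1, 3]


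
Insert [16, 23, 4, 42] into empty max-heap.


Insert 16: [16]
Insert 23: [23, 16]
Insert 4: [23, 16, 4]
Insert 42: [42, 23, 4, 16]

Final heap: [42, 23, 4, 16]


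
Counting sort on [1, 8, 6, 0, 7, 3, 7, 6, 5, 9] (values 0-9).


Input: [1, 8, 6, 0, 7, 3, 7, 6, 5, 9]
Counts: [1, 1, 0, 1, 0, 1, 2, 2, 1, 1]

Sorted: [0, 1, 3, 5, 6, 6, 7, 7, 8, 9]


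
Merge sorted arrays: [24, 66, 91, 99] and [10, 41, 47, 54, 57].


Take 10 from B
Take 24 from A
Take 41 from B
Take 47 from B
Take 54 from B
Take 57 from B

Merged: [10, 24, 41, 47, 54, 57, 66, 91, 99]


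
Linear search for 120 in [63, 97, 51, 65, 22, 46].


i=0: 63!=120
i=1: 97!=120
i=2: 51!=120
i=3: 65!=120
i=4: 22!=120
i=5: 46!=120

Not found, 6 comps


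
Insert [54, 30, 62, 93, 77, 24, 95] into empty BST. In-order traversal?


Insert 54: root
Insert 30: L from 54
Insert 62: R from 54
Insert 93: R from 54 -> R from 62
Insert 77: R from 54 -> R from 62 -> L from 93
Insert 24: L from 54 -> L from 30
Insert 95: R from 54 -> R from 62 -> R from 93

In-order: [24, 30, 54, 62, 77, 93, 95]


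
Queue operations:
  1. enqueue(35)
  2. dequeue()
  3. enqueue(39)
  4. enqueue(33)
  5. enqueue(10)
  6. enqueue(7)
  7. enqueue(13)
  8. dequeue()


enqueue(35) -> [35]
dequeue()->35, []
enqueue(39) -> [39]
enqueue(33) -> [39, 33]
enqueue(10) -> [39, 33, 10]
enqueue(7) -> [39, 33, 10, 7]
enqueue(13) -> [39, 33, 10, 7, 13]
dequeue()->39, [33, 10, 7, 13]

Final queue: [33, 10, 7, 13]


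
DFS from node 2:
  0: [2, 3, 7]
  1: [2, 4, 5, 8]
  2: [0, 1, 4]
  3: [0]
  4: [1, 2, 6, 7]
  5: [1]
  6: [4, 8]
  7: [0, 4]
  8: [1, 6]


Visit 2, push [4, 1, 0]
Visit 0, push [7, 3]
Visit 3, push []
Visit 7, push [4]
Visit 4, push [6, 1]
Visit 1, push [8, 5]
Visit 5, push []
Visit 8, push [6]
Visit 6, push []

DFS order: [2, 0, 3, 7, 4, 1, 5, 8, 6]


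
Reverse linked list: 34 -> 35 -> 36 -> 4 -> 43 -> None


Step 1: curr=34, set curr.next=prev(None) | reversed so far: 34
Step 2: curr=35, set curr.next=prev(34) | reversed so far: 35 -> 34
Step 3: curr=36, set curr.next=prev(35) | reversed so far: 36 -> 35 -> 34
Step 4: curr=4, set curr.next=prev(36) | reversed so far: 4 -> 36 -> 35 -> 34
Step 5: curr=43, set curr.next=prev(4) | reversed so far: 43 -> 4 -> 36 -> 35 -> 34

43 -> 4 -> 36 -> 35 -> 34 -> None


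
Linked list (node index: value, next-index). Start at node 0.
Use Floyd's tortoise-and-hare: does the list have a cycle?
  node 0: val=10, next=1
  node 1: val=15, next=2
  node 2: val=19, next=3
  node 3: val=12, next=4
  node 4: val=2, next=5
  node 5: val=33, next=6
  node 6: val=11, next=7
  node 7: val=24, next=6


Floyd's tortoise (slow, +1) and hare (fast, +2):
  init: slow=0, fast=0
  step 1: slow=1, fast=2
  step 2: slow=2, fast=4
  step 3: slow=3, fast=6
  step 4: slow=4, fast=6
  step 5: slow=5, fast=6
  step 6: slow=6, fast=6
  slow == fast at node 6: cycle detected

Cycle: yes


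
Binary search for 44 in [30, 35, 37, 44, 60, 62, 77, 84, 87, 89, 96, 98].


Step 1: lo=0, hi=11, mid=5, val=62
Step 2: lo=0, hi=4, mid=2, val=37
Step 3: lo=3, hi=4, mid=3, val=44

Found at index 3


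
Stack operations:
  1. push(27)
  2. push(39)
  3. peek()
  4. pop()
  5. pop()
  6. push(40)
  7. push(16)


push(27) -> [27]
push(39) -> [27, 39]
peek()->39
pop()->39, [27]
pop()->27, []
push(40) -> [40]
push(16) -> [40, 16]

Final stack: [40, 16]


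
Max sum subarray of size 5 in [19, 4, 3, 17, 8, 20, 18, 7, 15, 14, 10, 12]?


[0:5]: 51
[1:6]: 52
[2:7]: 66
[3:8]: 70
[4:9]: 68
[5:10]: 74
[6:11]: 64
[7:12]: 58

Max: 74 at [5:10]


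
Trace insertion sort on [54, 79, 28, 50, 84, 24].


Initial: [54, 79, 28, 50, 84, 24]
Insert 79: [54, 79, 28, 50, 84, 24]
Insert 28: [28, 54, 79, 50, 84, 24]
Insert 50: [28, 50, 54, 79, 84, 24]
Insert 84: [28, 50, 54, 79, 84, 24]
Insert 24: [24, 28, 50, 54, 79, 84]

Sorted: [24, 28, 50, 54, 79, 84]


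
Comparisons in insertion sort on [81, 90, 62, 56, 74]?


Algorithm: insertion sort
Input: [81, 90, 62, 56, 74]
Sorted: [56, 62, 74, 81, 90]

9


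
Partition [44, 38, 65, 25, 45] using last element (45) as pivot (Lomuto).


Pivot: 45
  44 <= 45: advance i (no swap)
  38 <= 45: advance i (no swap)
  25 <= 45: swap -> [44, 38, 25, 65, 45]
Place pivot at 3: [44, 38, 25, 45, 65]

Partitioned: [44, 38, 25, 45, 65]


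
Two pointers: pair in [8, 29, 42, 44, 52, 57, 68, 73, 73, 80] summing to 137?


lo=0(8)+hi=9(80)=88
lo=1(29)+hi=9(80)=109
lo=2(42)+hi=9(80)=122
lo=3(44)+hi=9(80)=124
lo=4(52)+hi=9(80)=132
lo=5(57)+hi=9(80)=137

Yes: 57+80=137


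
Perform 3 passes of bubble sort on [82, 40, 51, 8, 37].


Initial: [82, 40, 51, 8, 37]
Pass 1: [40, 51, 8, 37, 82] (4 swaps)
Pass 2: [40, 8, 37, 51, 82] (2 swaps)
Pass 3: [8, 37, 40, 51, 82] (2 swaps)

After 3 passes: [8, 37, 40, 51, 82]


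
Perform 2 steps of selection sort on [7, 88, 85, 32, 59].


Initial: [7, 88, 85, 32, 59]
Step 1: min=7 at 0
  Swap: [7, 88, 85, 32, 59]
Step 2: min=32 at 3
  Swap: [7, 32, 85, 88, 59]

After 2 steps: [7, 32, 85, 88, 59]


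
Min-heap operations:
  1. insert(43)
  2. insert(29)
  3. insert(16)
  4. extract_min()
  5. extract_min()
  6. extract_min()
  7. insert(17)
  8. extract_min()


insert(43) -> [43]
insert(29) -> [29, 43]
insert(16) -> [16, 43, 29]
extract_min()->16, [29, 43]
extract_min()->29, [43]
extract_min()->43, []
insert(17) -> [17]
extract_min()->17, []

Final heap: []


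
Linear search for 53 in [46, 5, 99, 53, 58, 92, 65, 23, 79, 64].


i=0: 46!=53
i=1: 5!=53
i=2: 99!=53
i=3: 53==53 found!

Found at 3, 4 comps


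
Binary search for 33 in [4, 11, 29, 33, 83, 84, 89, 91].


Step 1: lo=0, hi=7, mid=3, val=33

Found at index 3


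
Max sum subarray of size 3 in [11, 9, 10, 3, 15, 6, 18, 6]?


[0:3]: 30
[1:4]: 22
[2:5]: 28
[3:6]: 24
[4:7]: 39
[5:8]: 30

Max: 39 at [4:7]


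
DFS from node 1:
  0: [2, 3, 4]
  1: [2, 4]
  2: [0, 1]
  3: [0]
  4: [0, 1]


Visit 1, push [4, 2]
Visit 2, push [0]
Visit 0, push [4, 3]
Visit 3, push []
Visit 4, push []

DFS order: [1, 2, 0, 3, 4]


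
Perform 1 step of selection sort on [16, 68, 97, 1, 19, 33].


Initial: [16, 68, 97, 1, 19, 33]
Step 1: min=1 at 3
  Swap: [1, 68, 97, 16, 19, 33]

After 1 step: [1, 68, 97, 16, 19, 33]


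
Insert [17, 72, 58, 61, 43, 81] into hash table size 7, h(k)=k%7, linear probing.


Insert 17: h=3 -> slot 3
Insert 72: h=2 -> slot 2
Insert 58: h=2, 2 probes -> slot 4
Insert 61: h=5 -> slot 5
Insert 43: h=1 -> slot 1
Insert 81: h=4, 2 probes -> slot 6

Table: [None, 43, 72, 17, 58, 61, 81]


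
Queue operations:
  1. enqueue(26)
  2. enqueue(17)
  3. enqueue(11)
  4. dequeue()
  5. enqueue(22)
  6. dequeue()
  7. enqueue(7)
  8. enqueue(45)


enqueue(26) -> [26]
enqueue(17) -> [26, 17]
enqueue(11) -> [26, 17, 11]
dequeue()->26, [17, 11]
enqueue(22) -> [17, 11, 22]
dequeue()->17, [11, 22]
enqueue(7) -> [11, 22, 7]
enqueue(45) -> [11, 22, 7, 45]

Final queue: [11, 22, 7, 45]


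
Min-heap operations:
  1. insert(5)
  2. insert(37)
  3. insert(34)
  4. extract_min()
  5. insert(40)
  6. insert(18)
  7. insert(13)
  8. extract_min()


insert(5) -> [5]
insert(37) -> [5, 37]
insert(34) -> [5, 37, 34]
extract_min()->5, [34, 37]
insert(40) -> [34, 37, 40]
insert(18) -> [18, 34, 40, 37]
insert(13) -> [13, 18, 40, 37, 34]
extract_min()->13, [18, 34, 40, 37]

Final heap: [18, 34, 40, 37]


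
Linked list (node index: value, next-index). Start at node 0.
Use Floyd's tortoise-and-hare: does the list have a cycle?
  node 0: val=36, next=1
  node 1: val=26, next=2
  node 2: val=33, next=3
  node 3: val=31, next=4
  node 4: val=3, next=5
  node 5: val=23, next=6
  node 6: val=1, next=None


Floyd's tortoise (slow, +1) and hare (fast, +2):
  init: slow=0, fast=0
  step 1: slow=1, fast=2
  step 2: slow=2, fast=4
  step 3: slow=3, fast=6
  step 4: fast -> None, no cycle

Cycle: no


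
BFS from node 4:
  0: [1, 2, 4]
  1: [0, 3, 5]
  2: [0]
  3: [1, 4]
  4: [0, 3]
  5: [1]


Visit 4, enqueue [0, 3]
Visit 0, enqueue [1, 2]
Visit 3, enqueue []
Visit 1, enqueue [5]
Visit 2, enqueue []
Visit 5, enqueue []

BFS order: [4, 0, 3, 1, 2, 5]


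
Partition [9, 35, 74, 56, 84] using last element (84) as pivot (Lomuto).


Pivot: 84
  9 <= 84: advance i (no swap)
  35 <= 84: advance i (no swap)
  74 <= 84: advance i (no swap)
  56 <= 84: advance i (no swap)
Place pivot at 4: [9, 35, 74, 56, 84]

Partitioned: [9, 35, 74, 56, 84]


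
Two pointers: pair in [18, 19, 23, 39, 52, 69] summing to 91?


lo=0(18)+hi=5(69)=87
lo=1(19)+hi=5(69)=88
lo=2(23)+hi=5(69)=92
lo=2(23)+hi=4(52)=75
lo=3(39)+hi=4(52)=91

Yes: 39+52=91


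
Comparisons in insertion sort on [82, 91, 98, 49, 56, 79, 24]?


Algorithm: insertion sort
Input: [82, 91, 98, 49, 56, 79, 24]
Sorted: [24, 49, 56, 79, 82, 91, 98]

19


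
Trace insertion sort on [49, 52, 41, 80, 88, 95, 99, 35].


Initial: [49, 52, 41, 80, 88, 95, 99, 35]
Insert 52: [49, 52, 41, 80, 88, 95, 99, 35]
Insert 41: [41, 49, 52, 80, 88, 95, 99, 35]
Insert 80: [41, 49, 52, 80, 88, 95, 99, 35]
Insert 88: [41, 49, 52, 80, 88, 95, 99, 35]
Insert 95: [41, 49, 52, 80, 88, 95, 99, 35]
Insert 99: [41, 49, 52, 80, 88, 95, 99, 35]
Insert 35: [35, 41, 49, 52, 80, 88, 95, 99]

Sorted: [35, 41, 49, 52, 80, 88, 95, 99]


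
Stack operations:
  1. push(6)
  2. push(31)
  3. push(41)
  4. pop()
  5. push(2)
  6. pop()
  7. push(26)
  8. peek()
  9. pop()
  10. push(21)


push(6) -> [6]
push(31) -> [6, 31]
push(41) -> [6, 31, 41]
pop()->41, [6, 31]
push(2) -> [6, 31, 2]
pop()->2, [6, 31]
push(26) -> [6, 31, 26]
peek()->26
pop()->26, [6, 31]
push(21) -> [6, 31, 21]

Final stack: [6, 31, 21]


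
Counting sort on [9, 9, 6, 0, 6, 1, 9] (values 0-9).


Input: [9, 9, 6, 0, 6, 1, 9]
Counts: [1, 1, 0, 0, 0, 0, 2, 0, 0, 3]

Sorted: [0, 1, 6, 6, 9, 9, 9]


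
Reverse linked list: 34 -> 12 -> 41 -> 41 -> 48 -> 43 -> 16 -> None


Step 1: curr=34, set curr.next=prev(None) | reversed so far: 34
Step 2: curr=12, set curr.next=prev(34) | reversed so far: 12 -> 34
Step 3: curr=41, set curr.next=prev(12) | reversed so far: 41 -> 12 -> 34
Step 4: curr=41, set curr.next=prev(41) | reversed so far: 41 -> 41 -> 12 -> 34
Step 5: curr=48, set curr.next=prev(41) | reversed so far: 48 -> 41 -> 41 -> 12 -> 34
Step 6: curr=43, set curr.next=prev(48) | reversed so far: 43 -> 48 -> 41 -> 41 -> 12 -> 34
Step 7: curr=16, set curr.next=prev(43) | reversed so far: 16 -> 43 -> 48 -> 41 -> 41 -> 12 -> 34

16 -> 43 -> 48 -> 41 -> 41 -> 12 -> 34 -> None


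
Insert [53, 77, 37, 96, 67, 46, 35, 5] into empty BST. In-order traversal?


Insert 53: root
Insert 77: R from 53
Insert 37: L from 53
Insert 96: R from 53 -> R from 77
Insert 67: R from 53 -> L from 77
Insert 46: L from 53 -> R from 37
Insert 35: L from 53 -> L from 37
Insert 5: L from 53 -> L from 37 -> L from 35

In-order: [5, 35, 37, 46, 53, 67, 77, 96]


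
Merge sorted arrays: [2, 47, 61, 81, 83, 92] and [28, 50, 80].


Take 2 from A
Take 28 from B
Take 47 from A
Take 50 from B
Take 61 from A
Take 80 from B

Merged: [2, 28, 47, 50, 61, 80, 81, 83, 92]


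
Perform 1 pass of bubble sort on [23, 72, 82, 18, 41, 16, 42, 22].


Initial: [23, 72, 82, 18, 41, 16, 42, 22]
Pass 1: [23, 72, 18, 41, 16, 42, 22, 82] (5 swaps)

After 1 pass: [23, 72, 18, 41, 16, 42, 22, 82]


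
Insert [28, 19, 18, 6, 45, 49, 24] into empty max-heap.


Insert 28: [28]
Insert 19: [28, 19]
Insert 18: [28, 19, 18]
Insert 6: [28, 19, 18, 6]
Insert 45: [45, 28, 18, 6, 19]
Insert 49: [49, 28, 45, 6, 19, 18]
Insert 24: [49, 28, 45, 6, 19, 18, 24]

Final heap: [49, 28, 45, 6, 19, 18, 24]


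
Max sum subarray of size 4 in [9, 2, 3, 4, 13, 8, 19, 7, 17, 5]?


[0:4]: 18
[1:5]: 22
[2:6]: 28
[3:7]: 44
[4:8]: 47
[5:9]: 51
[6:10]: 48

Max: 51 at [5:9]


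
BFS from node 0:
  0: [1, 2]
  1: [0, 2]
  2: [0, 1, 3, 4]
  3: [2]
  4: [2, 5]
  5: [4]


Visit 0, enqueue [1, 2]
Visit 1, enqueue []
Visit 2, enqueue [3, 4]
Visit 3, enqueue []
Visit 4, enqueue [5]
Visit 5, enqueue []

BFS order: [0, 1, 2, 3, 4, 5]


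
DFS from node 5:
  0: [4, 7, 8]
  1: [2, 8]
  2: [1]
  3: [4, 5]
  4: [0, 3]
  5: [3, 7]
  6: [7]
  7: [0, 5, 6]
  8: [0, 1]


Visit 5, push [7, 3]
Visit 3, push [4]
Visit 4, push [0]
Visit 0, push [8, 7]
Visit 7, push [6]
Visit 6, push []
Visit 8, push [1]
Visit 1, push [2]
Visit 2, push []

DFS order: [5, 3, 4, 0, 7, 6, 8, 1, 2]


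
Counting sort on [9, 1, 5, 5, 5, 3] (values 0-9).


Input: [9, 1, 5, 5, 5, 3]
Counts: [0, 1, 0, 1, 0, 3, 0, 0, 0, 1]

Sorted: [1, 3, 5, 5, 5, 9]


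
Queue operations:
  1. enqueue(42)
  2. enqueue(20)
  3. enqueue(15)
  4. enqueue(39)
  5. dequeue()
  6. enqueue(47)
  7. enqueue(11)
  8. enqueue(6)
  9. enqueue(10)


enqueue(42) -> [42]
enqueue(20) -> [42, 20]
enqueue(15) -> [42, 20, 15]
enqueue(39) -> [42, 20, 15, 39]
dequeue()->42, [20, 15, 39]
enqueue(47) -> [20, 15, 39, 47]
enqueue(11) -> [20, 15, 39, 47, 11]
enqueue(6) -> [20, 15, 39, 47, 11, 6]
enqueue(10) -> [20, 15, 39, 47, 11, 6, 10]

Final queue: [20, 15, 39, 47, 11, 6, 10]


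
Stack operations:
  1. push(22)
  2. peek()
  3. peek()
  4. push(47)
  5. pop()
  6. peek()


push(22) -> [22]
peek()->22
peek()->22
push(47) -> [22, 47]
pop()->47, [22]
peek()->22

Final stack: [22]


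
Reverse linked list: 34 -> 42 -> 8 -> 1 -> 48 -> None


Step 1: curr=34, set curr.next=prev(None) | reversed so far: 34
Step 2: curr=42, set curr.next=prev(34) | reversed so far: 42 -> 34
Step 3: curr=8, set curr.next=prev(42) | reversed so far: 8 -> 42 -> 34
Step 4: curr=1, set curr.next=prev(8) | reversed so far: 1 -> 8 -> 42 -> 34
Step 5: curr=48, set curr.next=prev(1) | reversed so far: 48 -> 1 -> 8 -> 42 -> 34

48 -> 1 -> 8 -> 42 -> 34 -> None


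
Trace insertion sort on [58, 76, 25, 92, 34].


Initial: [58, 76, 25, 92, 34]
Insert 76: [58, 76, 25, 92, 34]
Insert 25: [25, 58, 76, 92, 34]
Insert 92: [25, 58, 76, 92, 34]
Insert 34: [25, 34, 58, 76, 92]

Sorted: [25, 34, 58, 76, 92]


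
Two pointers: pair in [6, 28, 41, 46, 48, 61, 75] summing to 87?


lo=0(6)+hi=6(75)=81
lo=1(28)+hi=6(75)=103
lo=1(28)+hi=5(61)=89
lo=1(28)+hi=4(48)=76
lo=2(41)+hi=4(48)=89
lo=2(41)+hi=3(46)=87

Yes: 41+46=87


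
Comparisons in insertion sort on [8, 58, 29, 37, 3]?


Algorithm: insertion sort
Input: [8, 58, 29, 37, 3]
Sorted: [3, 8, 29, 37, 58]

9


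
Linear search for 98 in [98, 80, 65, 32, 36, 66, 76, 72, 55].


i=0: 98==98 found!

Found at 0, 1 comps


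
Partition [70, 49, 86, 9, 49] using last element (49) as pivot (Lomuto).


Pivot: 49
  49 <= 49: swap -> [49, 70, 86, 9, 49]
  9 <= 49: swap -> [49, 9, 86, 70, 49]
Place pivot at 2: [49, 9, 49, 70, 86]

Partitioned: [49, 9, 49, 70, 86]


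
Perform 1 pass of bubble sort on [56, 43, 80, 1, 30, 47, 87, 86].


Initial: [56, 43, 80, 1, 30, 47, 87, 86]
Pass 1: [43, 56, 1, 30, 47, 80, 86, 87] (5 swaps)

After 1 pass: [43, 56, 1, 30, 47, 80, 86, 87]


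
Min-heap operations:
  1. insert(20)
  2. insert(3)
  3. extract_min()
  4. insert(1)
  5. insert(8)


insert(20) -> [20]
insert(3) -> [3, 20]
extract_min()->3, [20]
insert(1) -> [1, 20]
insert(8) -> [1, 20, 8]

Final heap: [1, 20, 8]


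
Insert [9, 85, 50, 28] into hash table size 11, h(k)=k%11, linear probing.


Insert 9: h=9 -> slot 9
Insert 85: h=8 -> slot 8
Insert 50: h=6 -> slot 6
Insert 28: h=6, 1 probes -> slot 7

Table: [None, None, None, None, None, None, 50, 28, 85, 9, None]


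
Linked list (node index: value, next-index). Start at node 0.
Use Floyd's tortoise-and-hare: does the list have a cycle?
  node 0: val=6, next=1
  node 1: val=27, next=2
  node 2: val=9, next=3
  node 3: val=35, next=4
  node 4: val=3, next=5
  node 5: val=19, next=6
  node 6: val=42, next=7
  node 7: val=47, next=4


Floyd's tortoise (slow, +1) and hare (fast, +2):
  init: slow=0, fast=0
  step 1: slow=1, fast=2
  step 2: slow=2, fast=4
  step 3: slow=3, fast=6
  step 4: slow=4, fast=4
  slow == fast at node 4: cycle detected

Cycle: yes


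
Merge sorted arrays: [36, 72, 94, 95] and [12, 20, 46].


Take 12 from B
Take 20 from B
Take 36 from A
Take 46 from B

Merged: [12, 20, 36, 46, 72, 94, 95]


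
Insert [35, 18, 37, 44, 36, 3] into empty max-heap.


Insert 35: [35]
Insert 18: [35, 18]
Insert 37: [37, 18, 35]
Insert 44: [44, 37, 35, 18]
Insert 36: [44, 37, 35, 18, 36]
Insert 3: [44, 37, 35, 18, 36, 3]

Final heap: [44, 37, 35, 18, 36, 3]


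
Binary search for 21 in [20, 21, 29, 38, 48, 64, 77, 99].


Step 1: lo=0, hi=7, mid=3, val=38
Step 2: lo=0, hi=2, mid=1, val=21

Found at index 1


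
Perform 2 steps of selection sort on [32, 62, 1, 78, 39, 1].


Initial: [32, 62, 1, 78, 39, 1]
Step 1: min=1 at 2
  Swap: [1, 62, 32, 78, 39, 1]
Step 2: min=1 at 5
  Swap: [1, 1, 32, 78, 39, 62]

After 2 steps: [1, 1, 32, 78, 39, 62]


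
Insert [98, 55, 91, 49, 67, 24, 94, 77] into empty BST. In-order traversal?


Insert 98: root
Insert 55: L from 98
Insert 91: L from 98 -> R from 55
Insert 49: L from 98 -> L from 55
Insert 67: L from 98 -> R from 55 -> L from 91
Insert 24: L from 98 -> L from 55 -> L from 49
Insert 94: L from 98 -> R from 55 -> R from 91
Insert 77: L from 98 -> R from 55 -> L from 91 -> R from 67

In-order: [24, 49, 55, 67, 77, 91, 94, 98]


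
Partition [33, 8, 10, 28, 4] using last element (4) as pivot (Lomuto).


Pivot: 4
Place pivot at 0: [4, 8, 10, 28, 33]

Partitioned: [4, 8, 10, 28, 33]


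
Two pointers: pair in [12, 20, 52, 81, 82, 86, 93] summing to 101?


lo=0(12)+hi=6(93)=105
lo=0(12)+hi=5(86)=98
lo=1(20)+hi=5(86)=106
lo=1(20)+hi=4(82)=102
lo=1(20)+hi=3(81)=101

Yes: 20+81=101


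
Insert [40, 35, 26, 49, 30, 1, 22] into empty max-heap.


Insert 40: [40]
Insert 35: [40, 35]
Insert 26: [40, 35, 26]
Insert 49: [49, 40, 26, 35]
Insert 30: [49, 40, 26, 35, 30]
Insert 1: [49, 40, 26, 35, 30, 1]
Insert 22: [49, 40, 26, 35, 30, 1, 22]

Final heap: [49, 40, 26, 35, 30, 1, 22]


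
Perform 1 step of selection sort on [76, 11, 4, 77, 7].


Initial: [76, 11, 4, 77, 7]
Step 1: min=4 at 2
  Swap: [4, 11, 76, 77, 7]

After 1 step: [4, 11, 76, 77, 7]


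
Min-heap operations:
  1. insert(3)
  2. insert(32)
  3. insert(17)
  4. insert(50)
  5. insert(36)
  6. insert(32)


insert(3) -> [3]
insert(32) -> [3, 32]
insert(17) -> [3, 32, 17]
insert(50) -> [3, 32, 17, 50]
insert(36) -> [3, 32, 17, 50, 36]
insert(32) -> [3, 32, 17, 50, 36, 32]

Final heap: [3, 32, 17, 50, 36, 32]


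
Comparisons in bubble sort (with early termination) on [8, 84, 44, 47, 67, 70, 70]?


Algorithm: bubble sort (with early termination)
Input: [8, 84, 44, 47, 67, 70, 70]
Sorted: [8, 44, 47, 67, 70, 70, 84]

11


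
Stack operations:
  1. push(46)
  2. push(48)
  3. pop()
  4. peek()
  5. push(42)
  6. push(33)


push(46) -> [46]
push(48) -> [46, 48]
pop()->48, [46]
peek()->46
push(42) -> [46, 42]
push(33) -> [46, 42, 33]

Final stack: [46, 42, 33]


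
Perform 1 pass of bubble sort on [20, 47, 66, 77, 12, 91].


Initial: [20, 47, 66, 77, 12, 91]
Pass 1: [20, 47, 66, 12, 77, 91] (1 swaps)

After 1 pass: [20, 47, 66, 12, 77, 91]


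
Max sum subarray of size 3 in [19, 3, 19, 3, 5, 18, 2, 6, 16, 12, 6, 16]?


[0:3]: 41
[1:4]: 25
[2:5]: 27
[3:6]: 26
[4:7]: 25
[5:8]: 26
[6:9]: 24
[7:10]: 34
[8:11]: 34
[9:12]: 34

Max: 41 at [0:3]


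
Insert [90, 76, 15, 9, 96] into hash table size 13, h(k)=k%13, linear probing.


Insert 90: h=12 -> slot 12
Insert 76: h=11 -> slot 11
Insert 15: h=2 -> slot 2
Insert 9: h=9 -> slot 9
Insert 96: h=5 -> slot 5

Table: [None, None, 15, None, None, 96, None, None, None, 9, None, 76, 90]


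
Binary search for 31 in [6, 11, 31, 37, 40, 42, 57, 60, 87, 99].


Step 1: lo=0, hi=9, mid=4, val=40
Step 2: lo=0, hi=3, mid=1, val=11
Step 3: lo=2, hi=3, mid=2, val=31

Found at index 2


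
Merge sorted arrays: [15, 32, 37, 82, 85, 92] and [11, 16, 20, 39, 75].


Take 11 from B
Take 15 from A
Take 16 from B
Take 20 from B
Take 32 from A
Take 37 from A
Take 39 from B
Take 75 from B

Merged: [11, 15, 16, 20, 32, 37, 39, 75, 82, 85, 92]


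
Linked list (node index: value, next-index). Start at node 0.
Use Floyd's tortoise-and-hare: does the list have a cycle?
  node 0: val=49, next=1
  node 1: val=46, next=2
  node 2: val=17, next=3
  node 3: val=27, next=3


Floyd's tortoise (slow, +1) and hare (fast, +2):
  init: slow=0, fast=0
  step 1: slow=1, fast=2
  step 2: slow=2, fast=3
  step 3: slow=3, fast=3
  slow == fast at node 3: cycle detected

Cycle: yes


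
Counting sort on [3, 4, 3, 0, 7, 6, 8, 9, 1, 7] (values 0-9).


Input: [3, 4, 3, 0, 7, 6, 8, 9, 1, 7]
Counts: [1, 1, 0, 2, 1, 0, 1, 2, 1, 1]

Sorted: [0, 1, 3, 3, 4, 6, 7, 7, 8, 9]


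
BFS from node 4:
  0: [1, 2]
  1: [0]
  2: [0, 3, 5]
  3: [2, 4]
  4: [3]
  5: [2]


Visit 4, enqueue [3]
Visit 3, enqueue [2]
Visit 2, enqueue [0, 5]
Visit 0, enqueue [1]
Visit 5, enqueue []
Visit 1, enqueue []

BFS order: [4, 3, 2, 0, 5, 1]


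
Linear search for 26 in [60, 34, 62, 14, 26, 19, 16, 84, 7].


i=0: 60!=26
i=1: 34!=26
i=2: 62!=26
i=3: 14!=26
i=4: 26==26 found!

Found at 4, 5 comps


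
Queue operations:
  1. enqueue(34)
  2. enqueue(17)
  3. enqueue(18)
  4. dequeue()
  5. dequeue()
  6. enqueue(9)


enqueue(34) -> [34]
enqueue(17) -> [34, 17]
enqueue(18) -> [34, 17, 18]
dequeue()->34, [17, 18]
dequeue()->17, [18]
enqueue(9) -> [18, 9]

Final queue: [18, 9]


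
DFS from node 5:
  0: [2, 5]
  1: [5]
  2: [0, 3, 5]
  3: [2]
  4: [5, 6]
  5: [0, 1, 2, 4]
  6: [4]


Visit 5, push [4, 2, 1, 0]
Visit 0, push [2]
Visit 2, push [3]
Visit 3, push []
Visit 1, push []
Visit 4, push [6]
Visit 6, push []

DFS order: [5, 0, 2, 3, 1, 4, 6]


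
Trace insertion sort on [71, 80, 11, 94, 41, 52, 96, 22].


Initial: [71, 80, 11, 94, 41, 52, 96, 22]
Insert 80: [71, 80, 11, 94, 41, 52, 96, 22]
Insert 11: [11, 71, 80, 94, 41, 52, 96, 22]
Insert 94: [11, 71, 80, 94, 41, 52, 96, 22]
Insert 41: [11, 41, 71, 80, 94, 52, 96, 22]
Insert 52: [11, 41, 52, 71, 80, 94, 96, 22]
Insert 96: [11, 41, 52, 71, 80, 94, 96, 22]
Insert 22: [11, 22, 41, 52, 71, 80, 94, 96]

Sorted: [11, 22, 41, 52, 71, 80, 94, 96]


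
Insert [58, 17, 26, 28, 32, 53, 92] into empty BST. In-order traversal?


Insert 58: root
Insert 17: L from 58
Insert 26: L from 58 -> R from 17
Insert 28: L from 58 -> R from 17 -> R from 26
Insert 32: L from 58 -> R from 17 -> R from 26 -> R from 28
Insert 53: L from 58 -> R from 17 -> R from 26 -> R from 28 -> R from 32
Insert 92: R from 58

In-order: [17, 26, 28, 32, 53, 58, 92]


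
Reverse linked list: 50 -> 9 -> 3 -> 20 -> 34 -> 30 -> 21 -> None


Step 1: curr=50, set curr.next=prev(None) | reversed so far: 50
Step 2: curr=9, set curr.next=prev(50) | reversed so far: 9 -> 50
Step 3: curr=3, set curr.next=prev(9) | reversed so far: 3 -> 9 -> 50
Step 4: curr=20, set curr.next=prev(3) | reversed so far: 20 -> 3 -> 9 -> 50
Step 5: curr=34, set curr.next=prev(20) | reversed so far: 34 -> 20 -> 3 -> 9 -> 50
Step 6: curr=30, set curr.next=prev(34) | reversed so far: 30 -> 34 -> 20 -> 3 -> 9 -> 50
Step 7: curr=21, set curr.next=prev(30) | reversed so far: 21 -> 30 -> 34 -> 20 -> 3 -> 9 -> 50

21 -> 30 -> 34 -> 20 -> 3 -> 9 -> 50 -> None


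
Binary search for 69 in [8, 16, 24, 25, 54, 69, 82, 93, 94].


Step 1: lo=0, hi=8, mid=4, val=54
Step 2: lo=5, hi=8, mid=6, val=82
Step 3: lo=5, hi=5, mid=5, val=69

Found at index 5


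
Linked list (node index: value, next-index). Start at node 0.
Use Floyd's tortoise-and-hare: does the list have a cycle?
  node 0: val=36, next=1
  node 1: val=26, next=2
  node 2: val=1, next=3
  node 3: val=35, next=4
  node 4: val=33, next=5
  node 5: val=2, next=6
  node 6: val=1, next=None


Floyd's tortoise (slow, +1) and hare (fast, +2):
  init: slow=0, fast=0
  step 1: slow=1, fast=2
  step 2: slow=2, fast=4
  step 3: slow=3, fast=6
  step 4: fast -> None, no cycle

Cycle: no


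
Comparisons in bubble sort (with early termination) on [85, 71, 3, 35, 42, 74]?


Algorithm: bubble sort (with early termination)
Input: [85, 71, 3, 35, 42, 74]
Sorted: [3, 35, 42, 71, 74, 85]

12


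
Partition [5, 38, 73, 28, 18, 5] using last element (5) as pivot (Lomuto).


Pivot: 5
  5 <= 5: advance i (no swap)
Place pivot at 1: [5, 5, 73, 28, 18, 38]

Partitioned: [5, 5, 73, 28, 18, 38]


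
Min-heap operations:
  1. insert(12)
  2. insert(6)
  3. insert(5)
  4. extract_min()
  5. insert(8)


insert(12) -> [12]
insert(6) -> [6, 12]
insert(5) -> [5, 12, 6]
extract_min()->5, [6, 12]
insert(8) -> [6, 12, 8]

Final heap: [6, 12, 8]


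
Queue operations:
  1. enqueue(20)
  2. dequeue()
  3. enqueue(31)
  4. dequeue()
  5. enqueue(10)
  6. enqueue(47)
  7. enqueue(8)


enqueue(20) -> [20]
dequeue()->20, []
enqueue(31) -> [31]
dequeue()->31, []
enqueue(10) -> [10]
enqueue(47) -> [10, 47]
enqueue(8) -> [10, 47, 8]

Final queue: [10, 47, 8]


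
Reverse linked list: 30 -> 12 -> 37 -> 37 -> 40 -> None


Step 1: curr=30, set curr.next=prev(None) | reversed so far: 30
Step 2: curr=12, set curr.next=prev(30) | reversed so far: 12 -> 30
Step 3: curr=37, set curr.next=prev(12) | reversed so far: 37 -> 12 -> 30
Step 4: curr=37, set curr.next=prev(37) | reversed so far: 37 -> 37 -> 12 -> 30
Step 5: curr=40, set curr.next=prev(37) | reversed so far: 40 -> 37 -> 37 -> 12 -> 30

40 -> 37 -> 37 -> 12 -> 30 -> None


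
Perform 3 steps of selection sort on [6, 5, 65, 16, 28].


Initial: [6, 5, 65, 16, 28]
Step 1: min=5 at 1
  Swap: [5, 6, 65, 16, 28]
Step 2: min=6 at 1
  Swap: [5, 6, 65, 16, 28]
Step 3: min=16 at 3
  Swap: [5, 6, 16, 65, 28]

After 3 steps: [5, 6, 16, 65, 28]


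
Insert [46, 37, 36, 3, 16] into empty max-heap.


Insert 46: [46]
Insert 37: [46, 37]
Insert 36: [46, 37, 36]
Insert 3: [46, 37, 36, 3]
Insert 16: [46, 37, 36, 3, 16]

Final heap: [46, 37, 36, 3, 16]


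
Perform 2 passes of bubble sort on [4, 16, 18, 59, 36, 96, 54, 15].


Initial: [4, 16, 18, 59, 36, 96, 54, 15]
Pass 1: [4, 16, 18, 36, 59, 54, 15, 96] (3 swaps)
Pass 2: [4, 16, 18, 36, 54, 15, 59, 96] (2 swaps)

After 2 passes: [4, 16, 18, 36, 54, 15, 59, 96]


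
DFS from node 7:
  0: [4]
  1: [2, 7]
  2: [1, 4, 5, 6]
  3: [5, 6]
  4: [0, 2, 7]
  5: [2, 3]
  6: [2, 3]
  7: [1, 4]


Visit 7, push [4, 1]
Visit 1, push [2]
Visit 2, push [6, 5, 4]
Visit 4, push [0]
Visit 0, push []
Visit 5, push [3]
Visit 3, push [6]
Visit 6, push []

DFS order: [7, 1, 2, 4, 0, 5, 3, 6]


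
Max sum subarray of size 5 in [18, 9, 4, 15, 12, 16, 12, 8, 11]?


[0:5]: 58
[1:6]: 56
[2:7]: 59
[3:8]: 63
[4:9]: 59

Max: 63 at [3:8]


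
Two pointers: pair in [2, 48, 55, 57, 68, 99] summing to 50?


lo=0(2)+hi=5(99)=101
lo=0(2)+hi=4(68)=70
lo=0(2)+hi=3(57)=59
lo=0(2)+hi=2(55)=57
lo=0(2)+hi=1(48)=50

Yes: 2+48=50


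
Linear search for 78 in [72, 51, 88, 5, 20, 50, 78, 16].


i=0: 72!=78
i=1: 51!=78
i=2: 88!=78
i=3: 5!=78
i=4: 20!=78
i=5: 50!=78
i=6: 78==78 found!

Found at 6, 7 comps


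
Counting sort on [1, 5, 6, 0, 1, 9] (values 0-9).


Input: [1, 5, 6, 0, 1, 9]
Counts: [1, 2, 0, 0, 0, 1, 1, 0, 0, 1]

Sorted: [0, 1, 1, 5, 6, 9]


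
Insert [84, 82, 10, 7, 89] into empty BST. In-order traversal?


Insert 84: root
Insert 82: L from 84
Insert 10: L from 84 -> L from 82
Insert 7: L from 84 -> L from 82 -> L from 10
Insert 89: R from 84

In-order: [7, 10, 82, 84, 89]


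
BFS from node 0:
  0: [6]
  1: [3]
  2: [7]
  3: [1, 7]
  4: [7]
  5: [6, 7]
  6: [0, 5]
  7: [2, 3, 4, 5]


Visit 0, enqueue [6]
Visit 6, enqueue [5]
Visit 5, enqueue [7]
Visit 7, enqueue [2, 3, 4]
Visit 2, enqueue []
Visit 3, enqueue [1]
Visit 4, enqueue []
Visit 1, enqueue []

BFS order: [0, 6, 5, 7, 2, 3, 4, 1]


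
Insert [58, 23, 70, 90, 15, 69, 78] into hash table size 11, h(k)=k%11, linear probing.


Insert 58: h=3 -> slot 3
Insert 23: h=1 -> slot 1
Insert 70: h=4 -> slot 4
Insert 90: h=2 -> slot 2
Insert 15: h=4, 1 probes -> slot 5
Insert 69: h=3, 3 probes -> slot 6
Insert 78: h=1, 6 probes -> slot 7

Table: [None, 23, 90, 58, 70, 15, 69, 78, None, None, None]


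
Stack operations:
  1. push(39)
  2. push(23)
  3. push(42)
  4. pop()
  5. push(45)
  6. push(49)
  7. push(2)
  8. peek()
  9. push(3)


push(39) -> [39]
push(23) -> [39, 23]
push(42) -> [39, 23, 42]
pop()->42, [39, 23]
push(45) -> [39, 23, 45]
push(49) -> [39, 23, 45, 49]
push(2) -> [39, 23, 45, 49, 2]
peek()->2
push(3) -> [39, 23, 45, 49, 2, 3]

Final stack: [39, 23, 45, 49, 2, 3]


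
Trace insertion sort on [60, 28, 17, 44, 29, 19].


Initial: [60, 28, 17, 44, 29, 19]
Insert 28: [28, 60, 17, 44, 29, 19]
Insert 17: [17, 28, 60, 44, 29, 19]
Insert 44: [17, 28, 44, 60, 29, 19]
Insert 29: [17, 28, 29, 44, 60, 19]
Insert 19: [17, 19, 28, 29, 44, 60]

Sorted: [17, 19, 28, 29, 44, 60]


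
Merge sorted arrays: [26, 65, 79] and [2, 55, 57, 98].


Take 2 from B
Take 26 from A
Take 55 from B
Take 57 from B
Take 65 from A
Take 79 from A

Merged: [2, 26, 55, 57, 65, 79, 98]


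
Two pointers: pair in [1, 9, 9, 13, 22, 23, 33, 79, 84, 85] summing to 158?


lo=0(1)+hi=9(85)=86
lo=1(9)+hi=9(85)=94
lo=2(9)+hi=9(85)=94
lo=3(13)+hi=9(85)=98
lo=4(22)+hi=9(85)=107
lo=5(23)+hi=9(85)=108
lo=6(33)+hi=9(85)=118
lo=7(79)+hi=9(85)=164
lo=7(79)+hi=8(84)=163

No pair found


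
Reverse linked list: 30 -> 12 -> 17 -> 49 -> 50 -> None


Step 1: curr=30, set curr.next=prev(None) | reversed so far: 30
Step 2: curr=12, set curr.next=prev(30) | reversed so far: 12 -> 30
Step 3: curr=17, set curr.next=prev(12) | reversed so far: 17 -> 12 -> 30
Step 4: curr=49, set curr.next=prev(17) | reversed so far: 49 -> 17 -> 12 -> 30
Step 5: curr=50, set curr.next=prev(49) | reversed so far: 50 -> 49 -> 17 -> 12 -> 30

50 -> 49 -> 17 -> 12 -> 30 -> None


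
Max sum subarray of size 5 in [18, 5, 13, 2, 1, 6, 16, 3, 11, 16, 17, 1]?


[0:5]: 39
[1:6]: 27
[2:7]: 38
[3:8]: 28
[4:9]: 37
[5:10]: 52
[6:11]: 63
[7:12]: 48

Max: 63 at [6:11]


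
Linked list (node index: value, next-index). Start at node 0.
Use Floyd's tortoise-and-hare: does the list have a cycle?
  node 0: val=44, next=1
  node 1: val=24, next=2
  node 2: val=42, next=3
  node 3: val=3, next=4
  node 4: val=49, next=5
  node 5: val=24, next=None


Floyd's tortoise (slow, +1) and hare (fast, +2):
  init: slow=0, fast=0
  step 1: slow=1, fast=2
  step 2: slow=2, fast=4
  step 3: fast 4->5->None, no cycle

Cycle: no


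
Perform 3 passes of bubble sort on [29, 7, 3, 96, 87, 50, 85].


Initial: [29, 7, 3, 96, 87, 50, 85]
Pass 1: [7, 3, 29, 87, 50, 85, 96] (5 swaps)
Pass 2: [3, 7, 29, 50, 85, 87, 96] (3 swaps)
Pass 3: [3, 7, 29, 50, 85, 87, 96] (0 swaps)

After 3 passes: [3, 7, 29, 50, 85, 87, 96]


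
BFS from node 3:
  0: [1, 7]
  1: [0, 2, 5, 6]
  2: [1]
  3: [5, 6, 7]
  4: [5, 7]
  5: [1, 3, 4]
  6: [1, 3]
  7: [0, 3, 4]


Visit 3, enqueue [5, 6, 7]
Visit 5, enqueue [1, 4]
Visit 6, enqueue []
Visit 7, enqueue [0]
Visit 1, enqueue [2]
Visit 4, enqueue []
Visit 0, enqueue []
Visit 2, enqueue []

BFS order: [3, 5, 6, 7, 1, 4, 0, 2]


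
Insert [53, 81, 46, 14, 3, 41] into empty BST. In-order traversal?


Insert 53: root
Insert 81: R from 53
Insert 46: L from 53
Insert 14: L from 53 -> L from 46
Insert 3: L from 53 -> L from 46 -> L from 14
Insert 41: L from 53 -> L from 46 -> R from 14

In-order: [3, 14, 41, 46, 53, 81]


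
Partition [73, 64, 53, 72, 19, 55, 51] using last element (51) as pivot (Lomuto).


Pivot: 51
  19 <= 51: swap -> [19, 64, 53, 72, 73, 55, 51]
Place pivot at 1: [19, 51, 53, 72, 73, 55, 64]

Partitioned: [19, 51, 53, 72, 73, 55, 64]


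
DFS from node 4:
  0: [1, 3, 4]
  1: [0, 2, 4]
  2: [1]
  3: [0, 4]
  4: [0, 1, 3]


Visit 4, push [3, 1, 0]
Visit 0, push [3, 1]
Visit 1, push [2]
Visit 2, push []
Visit 3, push []

DFS order: [4, 0, 1, 2, 3]


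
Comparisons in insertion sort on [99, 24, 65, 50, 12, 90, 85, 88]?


Algorithm: insertion sort
Input: [99, 24, 65, 50, 12, 90, 85, 88]
Sorted: [12, 24, 50, 65, 85, 88, 90, 99]

18


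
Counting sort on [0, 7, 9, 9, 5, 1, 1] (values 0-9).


Input: [0, 7, 9, 9, 5, 1, 1]
Counts: [1, 2, 0, 0, 0, 1, 0, 1, 0, 2]

Sorted: [0, 1, 1, 5, 7, 9, 9]


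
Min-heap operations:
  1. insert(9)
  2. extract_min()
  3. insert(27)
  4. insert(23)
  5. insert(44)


insert(9) -> [9]
extract_min()->9, []
insert(27) -> [27]
insert(23) -> [23, 27]
insert(44) -> [23, 27, 44]

Final heap: [23, 27, 44]


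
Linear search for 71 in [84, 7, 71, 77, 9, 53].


i=0: 84!=71
i=1: 7!=71
i=2: 71==71 found!

Found at 2, 3 comps


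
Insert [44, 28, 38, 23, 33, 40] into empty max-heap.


Insert 44: [44]
Insert 28: [44, 28]
Insert 38: [44, 28, 38]
Insert 23: [44, 28, 38, 23]
Insert 33: [44, 33, 38, 23, 28]
Insert 40: [44, 33, 40, 23, 28, 38]

Final heap: [44, 33, 40, 23, 28, 38]


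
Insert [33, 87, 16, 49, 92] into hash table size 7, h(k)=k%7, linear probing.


Insert 33: h=5 -> slot 5
Insert 87: h=3 -> slot 3
Insert 16: h=2 -> slot 2
Insert 49: h=0 -> slot 0
Insert 92: h=1 -> slot 1

Table: [49, 92, 16, 87, None, 33, None]


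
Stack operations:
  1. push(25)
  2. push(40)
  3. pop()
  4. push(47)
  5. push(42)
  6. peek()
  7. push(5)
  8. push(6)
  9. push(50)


push(25) -> [25]
push(40) -> [25, 40]
pop()->40, [25]
push(47) -> [25, 47]
push(42) -> [25, 47, 42]
peek()->42
push(5) -> [25, 47, 42, 5]
push(6) -> [25, 47, 42, 5, 6]
push(50) -> [25, 47, 42, 5, 6, 50]

Final stack: [25, 47, 42, 5, 6, 50]


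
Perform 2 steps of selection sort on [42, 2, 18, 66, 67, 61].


Initial: [42, 2, 18, 66, 67, 61]
Step 1: min=2 at 1
  Swap: [2, 42, 18, 66, 67, 61]
Step 2: min=18 at 2
  Swap: [2, 18, 42, 66, 67, 61]

After 2 steps: [2, 18, 42, 66, 67, 61]


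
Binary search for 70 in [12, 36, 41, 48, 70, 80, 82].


Step 1: lo=0, hi=6, mid=3, val=48
Step 2: lo=4, hi=6, mid=5, val=80
Step 3: lo=4, hi=4, mid=4, val=70

Found at index 4


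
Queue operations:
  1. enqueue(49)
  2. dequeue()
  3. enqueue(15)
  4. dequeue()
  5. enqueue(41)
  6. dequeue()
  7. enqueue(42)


enqueue(49) -> [49]
dequeue()->49, []
enqueue(15) -> [15]
dequeue()->15, []
enqueue(41) -> [41]
dequeue()->41, []
enqueue(42) -> [42]

Final queue: [42]


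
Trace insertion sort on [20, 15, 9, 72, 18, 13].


Initial: [20, 15, 9, 72, 18, 13]
Insert 15: [15, 20, 9, 72, 18, 13]
Insert 9: [9, 15, 20, 72, 18, 13]
Insert 72: [9, 15, 20, 72, 18, 13]
Insert 18: [9, 15, 18, 20, 72, 13]
Insert 13: [9, 13, 15, 18, 20, 72]

Sorted: [9, 13, 15, 18, 20, 72]


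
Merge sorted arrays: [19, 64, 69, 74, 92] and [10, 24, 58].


Take 10 from B
Take 19 from A
Take 24 from B
Take 58 from B

Merged: [10, 19, 24, 58, 64, 69, 74, 92]


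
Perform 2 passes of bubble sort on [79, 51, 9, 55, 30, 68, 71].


Initial: [79, 51, 9, 55, 30, 68, 71]
Pass 1: [51, 9, 55, 30, 68, 71, 79] (6 swaps)
Pass 2: [9, 51, 30, 55, 68, 71, 79] (2 swaps)

After 2 passes: [9, 51, 30, 55, 68, 71, 79]


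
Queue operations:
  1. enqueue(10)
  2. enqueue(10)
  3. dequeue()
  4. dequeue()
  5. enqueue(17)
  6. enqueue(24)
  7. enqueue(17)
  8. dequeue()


enqueue(10) -> [10]
enqueue(10) -> [10, 10]
dequeue()->10, [10]
dequeue()->10, []
enqueue(17) -> [17]
enqueue(24) -> [17, 24]
enqueue(17) -> [17, 24, 17]
dequeue()->17, [24, 17]

Final queue: [24, 17]


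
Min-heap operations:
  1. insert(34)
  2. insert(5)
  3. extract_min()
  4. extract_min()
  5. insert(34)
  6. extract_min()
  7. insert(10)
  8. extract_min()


insert(34) -> [34]
insert(5) -> [5, 34]
extract_min()->5, [34]
extract_min()->34, []
insert(34) -> [34]
extract_min()->34, []
insert(10) -> [10]
extract_min()->10, []

Final heap: []


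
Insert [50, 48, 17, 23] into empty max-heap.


Insert 50: [50]
Insert 48: [50, 48]
Insert 17: [50, 48, 17]
Insert 23: [50, 48, 17, 23]

Final heap: [50, 48, 17, 23]


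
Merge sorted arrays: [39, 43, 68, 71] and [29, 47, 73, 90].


Take 29 from B
Take 39 from A
Take 43 from A
Take 47 from B
Take 68 from A
Take 71 from A

Merged: [29, 39, 43, 47, 68, 71, 73, 90]


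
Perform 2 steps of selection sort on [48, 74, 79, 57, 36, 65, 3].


Initial: [48, 74, 79, 57, 36, 65, 3]
Step 1: min=3 at 6
  Swap: [3, 74, 79, 57, 36, 65, 48]
Step 2: min=36 at 4
  Swap: [3, 36, 79, 57, 74, 65, 48]

After 2 steps: [3, 36, 79, 57, 74, 65, 48]
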